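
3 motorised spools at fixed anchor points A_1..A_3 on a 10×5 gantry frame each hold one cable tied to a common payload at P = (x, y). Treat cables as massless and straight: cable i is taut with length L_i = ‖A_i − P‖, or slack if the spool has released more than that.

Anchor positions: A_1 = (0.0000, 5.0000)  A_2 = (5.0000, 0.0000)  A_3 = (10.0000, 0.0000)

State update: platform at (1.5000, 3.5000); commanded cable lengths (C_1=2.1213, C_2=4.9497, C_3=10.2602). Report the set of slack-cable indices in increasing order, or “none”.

cable 1: L_1 = ‖A_1−P‖ = 2.1213;  C_1 = 2.1213 → taut
cable 2: L_2 = ‖A_2−P‖ = 4.9497;  C_2 = 4.9497 → taut
cable 3: L_3 = ‖A_3−P‖ = 9.1924;  C_3 = 10.2602 → slack

3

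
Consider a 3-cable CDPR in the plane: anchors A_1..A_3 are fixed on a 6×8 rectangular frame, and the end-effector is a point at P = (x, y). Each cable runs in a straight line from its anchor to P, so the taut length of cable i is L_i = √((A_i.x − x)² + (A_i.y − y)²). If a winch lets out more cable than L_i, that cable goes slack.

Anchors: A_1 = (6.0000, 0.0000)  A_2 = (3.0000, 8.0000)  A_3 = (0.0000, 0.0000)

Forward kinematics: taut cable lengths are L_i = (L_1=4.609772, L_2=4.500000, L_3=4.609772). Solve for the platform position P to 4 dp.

expand ‖A_i−P‖²=L_i² and subtract eq 1 (c_i ≔ ‖A_i‖²−L_i²)
c_1 = 36.0000+0.0000−21.2500 = 14.7500
eq1−eq2 → [6.0000  -16.0000]·P = -38.0000
eq1−eq3 → [12.0000  0.0000]·P = 36.0000
2×2 solve → P = (3.0000, 3.5000)

(3.0000, 3.5000)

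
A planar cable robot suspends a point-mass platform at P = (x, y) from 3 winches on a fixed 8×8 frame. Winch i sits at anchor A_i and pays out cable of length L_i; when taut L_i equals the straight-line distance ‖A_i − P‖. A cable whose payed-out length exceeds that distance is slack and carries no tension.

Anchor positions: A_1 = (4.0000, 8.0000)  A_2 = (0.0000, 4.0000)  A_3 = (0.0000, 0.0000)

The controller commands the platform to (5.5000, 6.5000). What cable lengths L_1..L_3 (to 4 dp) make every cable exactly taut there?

L_1 = √((4.0000−5.5000)² + (8.0000−6.5000)²) = 2.1213
L_2 = √((0.0000−5.5000)² + (4.0000−6.5000)²) = 6.0415
L_3 = √((0.0000−5.5000)² + (0.0000−6.5000)²) = 8.5147

(2.1213, 6.0415, 8.5147)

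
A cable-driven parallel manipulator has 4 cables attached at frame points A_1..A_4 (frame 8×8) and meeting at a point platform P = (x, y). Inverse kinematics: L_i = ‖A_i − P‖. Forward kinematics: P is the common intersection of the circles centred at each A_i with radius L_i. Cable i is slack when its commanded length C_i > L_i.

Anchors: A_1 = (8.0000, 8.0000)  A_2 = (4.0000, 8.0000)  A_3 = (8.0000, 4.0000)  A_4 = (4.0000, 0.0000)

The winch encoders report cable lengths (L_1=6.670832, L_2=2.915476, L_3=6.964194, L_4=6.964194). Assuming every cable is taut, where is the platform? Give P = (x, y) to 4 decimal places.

(1.5000, 6.5000)

expand ‖A_i−P‖²=L_i² and subtract eq 1 (c_i ≔ ‖A_i‖²−L_i²)
c_1 = 64.0000+64.0000−44.5000 = 83.5000
eq1−eq2 → [8.0000  0.0000]·P = 12.0000
eq1−eq3 → [0.0000  8.0000]·P = 52.0000
eq1−eq4 → [8.0000  16.0000]·P = 116.0000
2×2 solve → P = (1.5000, 6.5000)
check cable 4: ‖A_4−P‖² = 48.5000 ≈ L_4² = 48.5000 ✓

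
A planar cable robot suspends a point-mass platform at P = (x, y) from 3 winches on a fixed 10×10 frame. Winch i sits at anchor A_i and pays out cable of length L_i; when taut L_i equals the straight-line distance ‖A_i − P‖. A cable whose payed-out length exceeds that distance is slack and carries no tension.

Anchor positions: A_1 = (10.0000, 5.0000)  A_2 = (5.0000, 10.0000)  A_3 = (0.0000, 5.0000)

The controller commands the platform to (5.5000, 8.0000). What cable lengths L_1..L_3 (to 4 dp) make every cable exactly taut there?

L_1 = √((10.0000−5.5000)² + (5.0000−8.0000)²) = 5.4083
L_2 = √((5.0000−5.5000)² + (10.0000−8.0000)²) = 2.0616
L_3 = √((0.0000−5.5000)² + (5.0000−8.0000)²) = 6.2650

(5.4083, 2.0616, 6.2650)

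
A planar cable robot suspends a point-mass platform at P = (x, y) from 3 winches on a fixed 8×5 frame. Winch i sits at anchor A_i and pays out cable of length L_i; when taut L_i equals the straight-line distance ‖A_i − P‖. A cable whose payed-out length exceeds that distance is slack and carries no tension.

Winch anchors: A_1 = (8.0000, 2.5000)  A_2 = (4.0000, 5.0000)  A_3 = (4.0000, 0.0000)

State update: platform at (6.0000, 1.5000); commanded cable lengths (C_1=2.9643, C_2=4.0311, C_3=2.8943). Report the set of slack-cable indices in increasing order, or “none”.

i=1: geometric 2.2361 vs commanded 2.9643 ⇒ slack
i=2: geometric 4.0311 vs commanded 4.0311 ⇒ taut
i=3: geometric 2.5000 vs commanded 2.8943 ⇒ slack

1, 3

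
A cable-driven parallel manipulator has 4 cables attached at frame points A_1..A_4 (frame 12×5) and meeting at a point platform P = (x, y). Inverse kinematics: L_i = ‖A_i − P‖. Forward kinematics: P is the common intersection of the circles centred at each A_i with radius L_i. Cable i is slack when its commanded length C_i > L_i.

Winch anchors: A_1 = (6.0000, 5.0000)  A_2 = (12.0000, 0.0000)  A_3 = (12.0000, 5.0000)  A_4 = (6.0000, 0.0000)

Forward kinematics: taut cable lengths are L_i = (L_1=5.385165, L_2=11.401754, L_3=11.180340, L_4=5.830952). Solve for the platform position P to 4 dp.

(1.0000, 3.0000)

expand ‖A_i−P‖²=L_i² and subtract eq 1 (k_i ≔ ‖A_i‖²−L_i²)
k_1 = 36.0000+25.0000−29.0000 = 32.0000
eq1−eq2 → [-12.0000  10.0000]·P = 18.0000
eq1−eq3 → [-12.0000  0.0000]·P = -12.0000
eq1−eq4 → [0.0000  10.0000]·P = 30.0000
2×2 solve → P = (1.0000, 3.0000)
check cable 4: ‖A_4−P‖² = 34.0000 ≈ L_4² = 34.0000 ✓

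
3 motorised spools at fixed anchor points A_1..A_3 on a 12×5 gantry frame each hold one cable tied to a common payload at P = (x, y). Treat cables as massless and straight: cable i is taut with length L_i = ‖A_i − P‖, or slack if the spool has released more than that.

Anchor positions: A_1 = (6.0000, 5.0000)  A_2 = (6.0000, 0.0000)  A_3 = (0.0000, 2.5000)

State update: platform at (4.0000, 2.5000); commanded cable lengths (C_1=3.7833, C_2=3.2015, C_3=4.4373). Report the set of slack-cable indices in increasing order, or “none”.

cable 1: L_1 = ‖A_1−P‖ = 3.2016;  C_1 = 3.7833 → slack
cable 2: L_2 = ‖A_2−P‖ = 3.2016;  C_2 = 3.2015 → taut
cable 3: L_3 = ‖A_3−P‖ = 4.0000;  C_3 = 4.4373 → slack

1, 3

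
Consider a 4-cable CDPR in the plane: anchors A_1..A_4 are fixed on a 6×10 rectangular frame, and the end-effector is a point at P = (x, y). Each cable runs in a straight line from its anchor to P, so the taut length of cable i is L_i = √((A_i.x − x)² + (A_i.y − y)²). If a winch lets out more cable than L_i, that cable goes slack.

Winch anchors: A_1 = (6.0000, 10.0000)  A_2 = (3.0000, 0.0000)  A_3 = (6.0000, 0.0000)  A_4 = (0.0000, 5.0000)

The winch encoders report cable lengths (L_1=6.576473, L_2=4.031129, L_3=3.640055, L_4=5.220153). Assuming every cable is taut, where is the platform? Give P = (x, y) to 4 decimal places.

each cable: (A_i−P)·(A_i−P) = L_i²; let k_i = ‖A_i‖²−L_i²
k_1 = 36.0000+100.0000−43.2500 = 92.7500
row 1: 6.0000x + 20.0000y = 100.0000  (k_2=-7.2500)
row 2: 0.0000x + 20.0000y = 70.0000  (k_3=22.7500)
row 3: 12.0000x + 10.0000y = 95.0000  (k_4=-2.2500)
Cramer on rows 1–2 → x = 5.0000, y = 3.5000
check cable 4: ‖A_4−P‖² = 27.2500 ≈ L_4² = 27.2500 ✓

(5.0000, 3.5000)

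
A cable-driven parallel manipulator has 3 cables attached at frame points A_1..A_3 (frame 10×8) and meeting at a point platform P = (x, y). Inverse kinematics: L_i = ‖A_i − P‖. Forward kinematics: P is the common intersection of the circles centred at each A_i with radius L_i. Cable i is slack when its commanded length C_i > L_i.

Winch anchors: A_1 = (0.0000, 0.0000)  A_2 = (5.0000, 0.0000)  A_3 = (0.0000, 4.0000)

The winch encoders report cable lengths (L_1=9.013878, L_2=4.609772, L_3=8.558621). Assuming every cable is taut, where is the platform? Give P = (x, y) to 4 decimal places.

circle eqns → linear via eq_j − eq_1; set k_j = A_j·A_j − L_j²
k_1 = 0.0000+0.0000−81.2500 = -81.2500
-10.0000·x + 0.0000·y = k_1−k_2 = -85.0000
0.0000·x − 8.0000·y = k_1−k_3 = -24.0000
solve first two rows → x=8.5000, y=3.0000

(8.5000, 3.0000)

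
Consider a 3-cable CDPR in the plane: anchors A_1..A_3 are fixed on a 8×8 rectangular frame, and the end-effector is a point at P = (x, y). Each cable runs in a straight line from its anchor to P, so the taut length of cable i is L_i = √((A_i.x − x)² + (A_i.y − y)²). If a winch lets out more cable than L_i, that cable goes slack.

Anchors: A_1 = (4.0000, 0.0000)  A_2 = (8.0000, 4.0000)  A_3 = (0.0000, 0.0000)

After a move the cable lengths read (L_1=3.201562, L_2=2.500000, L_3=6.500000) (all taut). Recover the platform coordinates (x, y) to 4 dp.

expand ‖A_i−P‖²=L_i² and subtract eq 1 (c_i ≔ ‖A_i‖²−L_i²)
c_1 = 16.0000+0.0000−10.2500 = 5.7500
eq1−eq2 → [-8.0000  -8.0000]·P = -68.0000
eq1−eq3 → [8.0000  0.0000]·P = 48.0000
2×2 solve → P = (6.0000, 2.5000)

(6.0000, 2.5000)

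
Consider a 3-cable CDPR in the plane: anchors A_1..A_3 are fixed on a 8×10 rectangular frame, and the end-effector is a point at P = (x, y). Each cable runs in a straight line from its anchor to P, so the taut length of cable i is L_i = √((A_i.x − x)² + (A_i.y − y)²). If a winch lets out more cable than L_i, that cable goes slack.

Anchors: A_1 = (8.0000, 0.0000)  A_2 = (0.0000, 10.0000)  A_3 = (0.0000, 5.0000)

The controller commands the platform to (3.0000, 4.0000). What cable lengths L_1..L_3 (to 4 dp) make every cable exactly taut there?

(6.4031, 6.7082, 3.1623)

L_1 = √((8.0000−3.0000)² + (0.0000−4.0000)²) = 6.4031
L_2 = √((0.0000−3.0000)² + (10.0000−4.0000)²) = 6.7082
L_3 = √((0.0000−3.0000)² + (5.0000−4.0000)²) = 3.1623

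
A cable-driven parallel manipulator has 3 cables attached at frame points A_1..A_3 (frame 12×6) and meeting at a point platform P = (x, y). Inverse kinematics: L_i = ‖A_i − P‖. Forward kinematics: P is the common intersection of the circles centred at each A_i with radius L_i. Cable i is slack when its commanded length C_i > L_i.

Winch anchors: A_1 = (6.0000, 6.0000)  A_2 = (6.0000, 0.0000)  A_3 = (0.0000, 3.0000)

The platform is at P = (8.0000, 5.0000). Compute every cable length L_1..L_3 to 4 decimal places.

(2.2361, 5.3852, 8.2462)

L_1 = √((6.0000−8.0000)² + (6.0000−5.0000)²) = 2.2361
L_2 = √((6.0000−8.0000)² + (0.0000−5.0000)²) = 5.3852
L_3 = √((0.0000−8.0000)² + (3.0000−5.0000)²) = 8.2462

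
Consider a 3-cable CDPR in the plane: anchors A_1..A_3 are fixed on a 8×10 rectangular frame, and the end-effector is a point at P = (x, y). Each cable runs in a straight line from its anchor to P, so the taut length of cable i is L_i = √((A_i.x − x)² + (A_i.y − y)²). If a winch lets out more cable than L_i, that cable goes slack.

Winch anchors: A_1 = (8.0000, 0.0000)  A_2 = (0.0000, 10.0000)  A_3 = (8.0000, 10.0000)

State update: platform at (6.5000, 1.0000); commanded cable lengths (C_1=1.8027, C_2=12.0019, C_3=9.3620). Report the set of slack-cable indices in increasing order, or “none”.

2, 3

cable 1: √((1.5000)²+(-1.0000)²)=1.8028, C_1=1.8027: taut
cable 2: √((-6.5000)²+(9.0000)²)=11.1018, C_2=12.0019: slack
cable 3: √((1.5000)²+(9.0000)²)=9.1241, C_3=9.3620: slack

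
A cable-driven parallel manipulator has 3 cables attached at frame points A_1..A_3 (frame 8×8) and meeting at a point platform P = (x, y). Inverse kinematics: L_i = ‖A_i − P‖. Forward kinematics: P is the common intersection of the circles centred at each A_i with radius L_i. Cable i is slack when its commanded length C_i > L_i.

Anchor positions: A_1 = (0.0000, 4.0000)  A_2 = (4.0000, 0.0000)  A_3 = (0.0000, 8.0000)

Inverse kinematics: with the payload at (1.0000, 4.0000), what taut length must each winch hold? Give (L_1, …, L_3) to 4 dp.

L_1 = √((0.0000−1.0000)² + (4.0000−4.0000)²) = 1.0000
L_2 = √((4.0000−1.0000)² + (0.0000−4.0000)²) = 5.0000
L_3 = √((0.0000−1.0000)² + (8.0000−4.0000)²) = 4.1231

(1.0000, 5.0000, 4.1231)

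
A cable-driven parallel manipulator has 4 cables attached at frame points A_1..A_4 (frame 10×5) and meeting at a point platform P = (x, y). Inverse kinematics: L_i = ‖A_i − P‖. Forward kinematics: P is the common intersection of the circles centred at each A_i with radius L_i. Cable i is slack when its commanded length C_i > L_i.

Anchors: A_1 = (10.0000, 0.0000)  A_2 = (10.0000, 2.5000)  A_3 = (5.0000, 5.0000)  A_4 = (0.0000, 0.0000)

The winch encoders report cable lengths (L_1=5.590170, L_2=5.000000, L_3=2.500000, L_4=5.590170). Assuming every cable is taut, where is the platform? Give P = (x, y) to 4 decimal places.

circle eqns → linear via eq_j − eq_1; set k_j = A_j·A_j − L_j²
k_1 = 100.0000+0.0000−31.2500 = 68.7500
0.0000·x − 5.0000·y = k_1−k_2 = -12.5000
10.0000·x − 10.0000·y = k_1−k_3 = 25.0000
20.0000·x + 0.0000·y = k_1−k_4 = 100.0000
solve first two rows → x=5.0000, y=2.5000
check cable 4: ‖A_4−P‖² = 31.2500 ≈ L_4² = 31.2500 ✓

(5.0000, 2.5000)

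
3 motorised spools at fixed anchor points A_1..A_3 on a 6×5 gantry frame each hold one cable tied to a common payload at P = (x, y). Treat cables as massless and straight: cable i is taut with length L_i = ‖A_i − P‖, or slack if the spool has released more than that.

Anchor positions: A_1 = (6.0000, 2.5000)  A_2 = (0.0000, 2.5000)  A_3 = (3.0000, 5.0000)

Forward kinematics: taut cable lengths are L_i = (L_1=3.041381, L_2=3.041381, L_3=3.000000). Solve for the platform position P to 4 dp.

(3.0000, 2.0000)

circle eqns → linear via eq_j − eq_1; set q_j = A_j·A_j − L_j²
q_1 = 36.0000+6.2500−9.2500 = 33.0000
12.0000·x + 0.0000·y = q_1−q_2 = 36.0000
6.0000·x − 5.0000·y = q_1−q_3 = 8.0000
solve first two rows → x=3.0000, y=2.0000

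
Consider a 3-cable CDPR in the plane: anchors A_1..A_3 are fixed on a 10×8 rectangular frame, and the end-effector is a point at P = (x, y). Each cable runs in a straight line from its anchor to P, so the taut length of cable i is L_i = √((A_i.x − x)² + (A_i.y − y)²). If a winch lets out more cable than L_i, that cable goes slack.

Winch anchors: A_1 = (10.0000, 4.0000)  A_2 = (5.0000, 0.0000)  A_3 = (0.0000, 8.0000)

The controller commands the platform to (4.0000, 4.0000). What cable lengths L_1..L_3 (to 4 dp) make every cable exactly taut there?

(6.0000, 4.1231, 5.6569)

cable 1: Δx=6.0000, Δy=0.0000; L_1 = √(Δx²+Δy²) = 6.0000
cable 2: Δx=1.0000, Δy=-4.0000; L_2 = √(Δx²+Δy²) = 4.1231
cable 3: Δx=-4.0000, Δy=4.0000; L_3 = √(Δx²+Δy²) = 5.6569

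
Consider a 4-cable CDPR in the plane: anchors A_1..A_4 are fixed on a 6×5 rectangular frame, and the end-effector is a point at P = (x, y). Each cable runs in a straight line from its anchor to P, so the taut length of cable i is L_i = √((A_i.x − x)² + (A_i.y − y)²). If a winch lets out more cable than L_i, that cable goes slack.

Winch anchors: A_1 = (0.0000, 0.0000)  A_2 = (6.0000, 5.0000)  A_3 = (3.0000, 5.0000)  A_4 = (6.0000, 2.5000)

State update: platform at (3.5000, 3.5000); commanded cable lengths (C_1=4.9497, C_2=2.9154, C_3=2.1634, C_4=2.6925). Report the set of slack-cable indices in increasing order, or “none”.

cable 1: L_1 = ‖A_1−P‖ = 4.9497;  C_1 = 4.9497 → taut
cable 2: L_2 = ‖A_2−P‖ = 2.9155;  C_2 = 2.9154 → taut
cable 3: L_3 = ‖A_3−P‖ = 1.5811;  C_3 = 2.1634 → slack
cable 4: L_4 = ‖A_4−P‖ = 2.6926;  C_4 = 2.6925 → taut

3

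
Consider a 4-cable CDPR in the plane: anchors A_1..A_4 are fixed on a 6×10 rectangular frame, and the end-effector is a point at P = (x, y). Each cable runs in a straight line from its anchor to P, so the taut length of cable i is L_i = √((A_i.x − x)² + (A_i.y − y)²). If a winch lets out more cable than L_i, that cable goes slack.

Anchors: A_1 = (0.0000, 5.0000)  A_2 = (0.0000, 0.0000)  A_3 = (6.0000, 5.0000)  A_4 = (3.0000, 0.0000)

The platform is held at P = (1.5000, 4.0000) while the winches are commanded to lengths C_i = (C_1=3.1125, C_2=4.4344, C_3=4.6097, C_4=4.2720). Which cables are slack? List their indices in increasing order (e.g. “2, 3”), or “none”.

cable 1: √((-1.5000)²+(1.0000)²)=1.8028, C_1=3.1125: slack
cable 2: √((-1.5000)²+(-4.0000)²)=4.2720, C_2=4.4344: slack
cable 3: √((4.5000)²+(1.0000)²)=4.6098, C_3=4.6097: taut
cable 4: √((1.5000)²+(-4.0000)²)=4.2720, C_4=4.2720: taut

1, 2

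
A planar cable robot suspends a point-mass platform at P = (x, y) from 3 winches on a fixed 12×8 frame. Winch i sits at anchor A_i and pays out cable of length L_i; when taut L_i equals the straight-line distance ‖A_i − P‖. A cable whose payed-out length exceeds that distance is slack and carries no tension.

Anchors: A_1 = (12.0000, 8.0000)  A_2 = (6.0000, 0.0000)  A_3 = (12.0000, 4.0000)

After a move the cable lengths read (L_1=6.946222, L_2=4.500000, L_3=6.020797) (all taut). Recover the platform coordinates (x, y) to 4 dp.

each cable: (A_i−P)·(A_i−P) = L_i²; let q_i = ‖A_i‖²−L_i²
q_1 = 144.0000+64.0000−48.2500 = 159.7500
row 1: 12.0000x + 16.0000y = 144.0000  (q_2=15.7500)
row 2: 0.0000x + 8.0000y = 36.0000  (q_3=123.7500)
Cramer on rows 1–2 → x = 6.0000, y = 4.5000

(6.0000, 4.5000)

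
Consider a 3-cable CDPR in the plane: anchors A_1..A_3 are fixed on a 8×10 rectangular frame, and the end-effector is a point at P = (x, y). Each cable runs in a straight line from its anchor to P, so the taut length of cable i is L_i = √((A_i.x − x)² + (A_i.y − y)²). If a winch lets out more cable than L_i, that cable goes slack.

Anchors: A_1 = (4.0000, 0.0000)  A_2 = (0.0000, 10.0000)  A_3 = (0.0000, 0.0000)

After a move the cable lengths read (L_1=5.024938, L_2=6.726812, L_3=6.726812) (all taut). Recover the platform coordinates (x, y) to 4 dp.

each cable: (A_i−P)·(A_i−P) = L_i²; let q_i = ‖A_i‖²−L_i²
q_1 = 16.0000+0.0000−25.2500 = -9.2500
row 1: 8.0000x − 20.0000y = -64.0000  (q_2=54.7500)
row 2: 8.0000x + 0.0000y = 36.0000  (q_3=-45.2500)
Cramer on rows 1–2 → x = 4.5000, y = 5.0000

(4.5000, 5.0000)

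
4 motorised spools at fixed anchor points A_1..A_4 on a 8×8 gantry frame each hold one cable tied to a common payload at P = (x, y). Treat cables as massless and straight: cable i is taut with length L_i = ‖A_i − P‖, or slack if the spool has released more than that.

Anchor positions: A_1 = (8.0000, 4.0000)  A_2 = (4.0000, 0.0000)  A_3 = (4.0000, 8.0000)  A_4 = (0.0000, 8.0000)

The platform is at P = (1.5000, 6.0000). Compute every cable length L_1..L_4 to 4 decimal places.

(6.8007, 6.5000, 3.2016, 2.5000)

cable 1: Δx=6.5000, Δy=-2.0000; L_1 = √(Δx²+Δy²) = 6.8007
cable 2: Δx=2.5000, Δy=-6.0000; L_2 = √(Δx²+Δy²) = 6.5000
cable 3: Δx=2.5000, Δy=2.0000; L_3 = √(Δx²+Δy²) = 3.2016
cable 4: Δx=-1.5000, Δy=2.0000; L_4 = √(Δx²+Δy²) = 2.5000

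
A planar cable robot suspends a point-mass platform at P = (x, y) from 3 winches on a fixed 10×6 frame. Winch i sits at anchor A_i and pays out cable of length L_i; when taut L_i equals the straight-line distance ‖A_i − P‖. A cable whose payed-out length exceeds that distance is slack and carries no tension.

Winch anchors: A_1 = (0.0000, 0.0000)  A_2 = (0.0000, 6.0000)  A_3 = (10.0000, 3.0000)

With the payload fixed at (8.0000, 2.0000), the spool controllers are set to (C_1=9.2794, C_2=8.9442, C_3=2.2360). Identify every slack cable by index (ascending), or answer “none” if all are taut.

cable 1: L_1 = ‖A_1−P‖ = 8.2462;  C_1 = 9.2794 → slack
cable 2: L_2 = ‖A_2−P‖ = 8.9443;  C_2 = 8.9442 → taut
cable 3: L_3 = ‖A_3−P‖ = 2.2361;  C_3 = 2.2360 → taut

1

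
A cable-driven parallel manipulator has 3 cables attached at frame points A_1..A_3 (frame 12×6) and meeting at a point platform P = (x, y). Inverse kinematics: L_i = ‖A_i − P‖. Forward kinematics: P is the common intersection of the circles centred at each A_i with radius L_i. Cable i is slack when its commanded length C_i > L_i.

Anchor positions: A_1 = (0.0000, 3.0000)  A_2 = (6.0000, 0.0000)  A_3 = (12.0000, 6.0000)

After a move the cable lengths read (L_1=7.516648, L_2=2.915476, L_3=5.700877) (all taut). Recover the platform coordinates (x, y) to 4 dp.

(7.5000, 2.5000)

expand ‖A_i−P‖²=L_i² and subtract eq 1 (k_i ≔ ‖A_i‖²−L_i²)
k_1 = 0.0000+9.0000−56.5000 = -47.5000
eq1−eq2 → [-12.0000  6.0000]·P = -75.0000
eq1−eq3 → [-24.0000  -6.0000]·P = -195.0000
2×2 solve → P = (7.5000, 2.5000)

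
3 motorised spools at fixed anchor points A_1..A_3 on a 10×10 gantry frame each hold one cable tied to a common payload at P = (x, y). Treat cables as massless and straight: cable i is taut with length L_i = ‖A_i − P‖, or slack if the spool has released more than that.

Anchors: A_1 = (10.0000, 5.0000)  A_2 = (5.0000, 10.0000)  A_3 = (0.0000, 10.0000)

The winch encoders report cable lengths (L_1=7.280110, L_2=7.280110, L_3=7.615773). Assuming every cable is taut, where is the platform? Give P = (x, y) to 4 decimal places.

each cable: (A_i−P)·(A_i−P) = L_i²; let c_i = ‖A_i‖²−L_i²
c_1 = 100.0000+25.0000−53.0000 = 72.0000
row 1: 10.0000x − 10.0000y = 0.0000  (c_2=72.0000)
row 2: 20.0000x − 10.0000y = 30.0000  (c_3=42.0000)
Cramer on rows 1–2 → x = 3.0000, y = 3.0000

(3.0000, 3.0000)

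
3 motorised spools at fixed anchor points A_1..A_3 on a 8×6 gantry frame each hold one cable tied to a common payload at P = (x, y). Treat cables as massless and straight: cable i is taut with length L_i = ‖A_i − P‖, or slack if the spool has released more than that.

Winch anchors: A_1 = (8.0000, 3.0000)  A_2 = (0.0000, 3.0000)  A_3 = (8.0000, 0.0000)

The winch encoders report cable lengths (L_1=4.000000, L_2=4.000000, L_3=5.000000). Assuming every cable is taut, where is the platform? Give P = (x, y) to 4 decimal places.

(4.0000, 3.0000)

each cable: (A_i−P)·(A_i−P) = L_i²; let c_i = ‖A_i‖²−L_i²
c_1 = 64.0000+9.0000−16.0000 = 57.0000
row 1: 16.0000x + 0.0000y = 64.0000  (c_2=-7.0000)
row 2: 0.0000x + 6.0000y = 18.0000  (c_3=39.0000)
Cramer on rows 1–2 → x = 4.0000, y = 3.0000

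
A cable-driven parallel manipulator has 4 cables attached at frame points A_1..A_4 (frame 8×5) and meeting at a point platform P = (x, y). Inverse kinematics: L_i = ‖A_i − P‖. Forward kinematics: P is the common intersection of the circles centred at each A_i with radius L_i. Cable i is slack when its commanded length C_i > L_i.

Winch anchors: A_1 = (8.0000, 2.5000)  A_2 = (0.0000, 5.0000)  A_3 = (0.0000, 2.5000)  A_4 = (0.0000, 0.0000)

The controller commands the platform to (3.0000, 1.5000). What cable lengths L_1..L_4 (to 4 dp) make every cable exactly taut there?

cable 1: Δx=5.0000, Δy=1.0000; L_1 = √(Δx²+Δy²) = 5.0990
cable 2: Δx=-3.0000, Δy=3.5000; L_2 = √(Δx²+Δy²) = 4.6098
cable 3: Δx=-3.0000, Δy=1.0000; L_3 = √(Δx²+Δy²) = 3.1623
cable 4: Δx=-3.0000, Δy=-1.5000; L_4 = √(Δx²+Δy²) = 3.3541

(5.0990, 4.6098, 3.1623, 3.3541)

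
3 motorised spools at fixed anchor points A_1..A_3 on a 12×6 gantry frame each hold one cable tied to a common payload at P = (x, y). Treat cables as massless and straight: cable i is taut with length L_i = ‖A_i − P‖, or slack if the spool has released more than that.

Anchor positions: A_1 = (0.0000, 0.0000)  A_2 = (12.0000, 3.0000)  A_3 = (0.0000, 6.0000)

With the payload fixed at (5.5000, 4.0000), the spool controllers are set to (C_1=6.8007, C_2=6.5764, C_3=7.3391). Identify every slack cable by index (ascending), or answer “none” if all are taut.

i=1: geometric 6.8007 vs commanded 6.8007 ⇒ taut
i=2: geometric 6.5765 vs commanded 6.5764 ⇒ taut
i=3: geometric 5.8523 vs commanded 7.3391 ⇒ slack

3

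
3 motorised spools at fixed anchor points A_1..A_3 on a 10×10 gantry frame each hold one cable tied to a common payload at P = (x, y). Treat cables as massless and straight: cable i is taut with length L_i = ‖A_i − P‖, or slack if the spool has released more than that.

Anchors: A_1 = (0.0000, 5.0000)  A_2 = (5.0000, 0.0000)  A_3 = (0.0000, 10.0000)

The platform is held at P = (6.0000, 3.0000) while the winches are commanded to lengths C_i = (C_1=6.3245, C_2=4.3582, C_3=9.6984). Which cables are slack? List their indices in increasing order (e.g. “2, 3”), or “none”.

2, 3

cable 1: L_1 = ‖A_1−P‖ = 6.3246;  C_1 = 6.3245 → taut
cable 2: L_2 = ‖A_2−P‖ = 3.1623;  C_2 = 4.3582 → slack
cable 3: L_3 = ‖A_3−P‖ = 9.2195;  C_3 = 9.6984 → slack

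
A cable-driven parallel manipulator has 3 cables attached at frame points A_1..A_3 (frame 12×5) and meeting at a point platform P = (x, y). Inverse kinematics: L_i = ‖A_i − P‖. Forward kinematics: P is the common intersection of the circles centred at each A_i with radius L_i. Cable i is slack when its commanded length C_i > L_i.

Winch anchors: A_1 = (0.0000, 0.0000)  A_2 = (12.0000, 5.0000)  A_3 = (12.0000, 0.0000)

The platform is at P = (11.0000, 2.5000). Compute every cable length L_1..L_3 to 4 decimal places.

(11.2805, 2.6926, 2.6926)

L_1: Δ = A_1−P = (-11.0000, -2.5000) → ‖Δ‖ = √127.2500 = 11.2805
L_2: Δ = A_2−P = (1.0000, 2.5000) → ‖Δ‖ = √7.2500 = 2.6926
L_3: Δ = A_3−P = (1.0000, -2.5000) → ‖Δ‖ = √7.2500 = 2.6926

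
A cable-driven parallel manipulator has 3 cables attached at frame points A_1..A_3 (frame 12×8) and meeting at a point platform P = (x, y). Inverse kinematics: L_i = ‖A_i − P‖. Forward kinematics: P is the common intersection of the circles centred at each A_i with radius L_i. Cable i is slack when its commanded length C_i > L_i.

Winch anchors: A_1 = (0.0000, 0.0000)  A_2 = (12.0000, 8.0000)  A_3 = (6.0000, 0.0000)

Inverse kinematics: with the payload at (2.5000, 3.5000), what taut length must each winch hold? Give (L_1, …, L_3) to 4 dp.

L_1 = √((0.0000−2.5000)² + (0.0000−3.5000)²) = 4.3012
L_2 = √((12.0000−2.5000)² + (8.0000−3.5000)²) = 10.5119
L_3 = √((6.0000−2.5000)² + (0.0000−3.5000)²) = 4.9497

(4.3012, 10.5119, 4.9497)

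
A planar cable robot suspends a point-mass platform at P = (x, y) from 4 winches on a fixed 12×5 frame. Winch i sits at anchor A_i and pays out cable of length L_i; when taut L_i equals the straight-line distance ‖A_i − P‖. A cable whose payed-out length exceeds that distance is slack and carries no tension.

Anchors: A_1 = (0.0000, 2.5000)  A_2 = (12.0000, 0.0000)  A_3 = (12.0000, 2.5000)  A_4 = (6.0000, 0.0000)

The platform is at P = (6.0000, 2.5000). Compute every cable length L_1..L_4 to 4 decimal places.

L_1: Δ = A_1−P = (-6.0000, 0.0000) → ‖Δ‖ = √36.0000 = 6.0000
L_2: Δ = A_2−P = (6.0000, -2.5000) → ‖Δ‖ = √42.2500 = 6.5000
L_3: Δ = A_3−P = (6.0000, 0.0000) → ‖Δ‖ = √36.0000 = 6.0000
L_4: Δ = A_4−P = (0.0000, -2.5000) → ‖Δ‖ = √6.2500 = 2.5000

(6.0000, 6.5000, 6.0000, 2.5000)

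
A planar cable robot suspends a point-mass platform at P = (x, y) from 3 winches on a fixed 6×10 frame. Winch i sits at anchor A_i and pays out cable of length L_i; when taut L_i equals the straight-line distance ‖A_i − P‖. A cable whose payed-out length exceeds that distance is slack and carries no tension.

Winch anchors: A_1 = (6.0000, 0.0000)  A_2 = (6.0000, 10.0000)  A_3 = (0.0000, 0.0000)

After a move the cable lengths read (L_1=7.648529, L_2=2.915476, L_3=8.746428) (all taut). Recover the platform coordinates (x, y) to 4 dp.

each cable: (A_i−P)·(A_i−P) = L_i²; let k_i = ‖A_i‖²−L_i²
k_1 = 36.0000+0.0000−58.5000 = -22.5000
row 1: 0.0000x − 20.0000y = -150.0000  (k_2=127.5000)
row 2: 12.0000x + 0.0000y = 54.0000  (k_3=-76.5000)
Cramer on rows 1–2 → x = 4.5000, y = 7.5000

(4.5000, 7.5000)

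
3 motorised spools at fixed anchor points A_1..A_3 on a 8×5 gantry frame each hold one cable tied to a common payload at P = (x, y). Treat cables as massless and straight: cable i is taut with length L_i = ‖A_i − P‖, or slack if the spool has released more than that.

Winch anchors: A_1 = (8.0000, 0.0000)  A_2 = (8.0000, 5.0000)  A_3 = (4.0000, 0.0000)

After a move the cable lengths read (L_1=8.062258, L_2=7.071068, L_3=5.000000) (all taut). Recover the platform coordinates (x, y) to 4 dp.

(1.0000, 4.0000)

each cable: (A_i−P)·(A_i−P) = L_i²; let k_i = ‖A_i‖²−L_i²
k_1 = 64.0000+0.0000−65.0000 = -1.0000
row 1: 0.0000x − 10.0000y = -40.0000  (k_2=39.0000)
row 2: 8.0000x + 0.0000y = 8.0000  (k_3=-9.0000)
Cramer on rows 1–2 → x = 1.0000, y = 4.0000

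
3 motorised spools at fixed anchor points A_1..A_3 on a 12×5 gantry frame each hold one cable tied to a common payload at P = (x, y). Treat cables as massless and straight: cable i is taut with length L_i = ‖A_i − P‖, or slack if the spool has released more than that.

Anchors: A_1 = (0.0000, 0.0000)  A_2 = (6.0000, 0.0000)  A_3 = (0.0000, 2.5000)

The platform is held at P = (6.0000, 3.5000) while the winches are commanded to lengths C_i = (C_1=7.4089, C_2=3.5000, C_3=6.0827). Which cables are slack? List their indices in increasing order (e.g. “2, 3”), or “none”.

1

i=1: geometric 6.9462 vs commanded 7.4089 ⇒ slack
i=2: geometric 3.5000 vs commanded 3.5000 ⇒ taut
i=3: geometric 6.0828 vs commanded 6.0827 ⇒ taut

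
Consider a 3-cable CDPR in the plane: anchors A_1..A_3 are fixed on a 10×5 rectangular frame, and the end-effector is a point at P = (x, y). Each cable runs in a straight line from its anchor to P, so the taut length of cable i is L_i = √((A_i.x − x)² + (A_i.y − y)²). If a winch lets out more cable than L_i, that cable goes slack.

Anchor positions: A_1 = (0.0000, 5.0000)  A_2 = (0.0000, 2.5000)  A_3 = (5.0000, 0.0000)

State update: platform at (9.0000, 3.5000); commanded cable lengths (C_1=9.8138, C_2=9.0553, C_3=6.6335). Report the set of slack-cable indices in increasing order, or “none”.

i=1: geometric 9.1241 vs commanded 9.8138 ⇒ slack
i=2: geometric 9.0554 vs commanded 9.0553 ⇒ taut
i=3: geometric 5.3151 vs commanded 6.6335 ⇒ slack

1, 3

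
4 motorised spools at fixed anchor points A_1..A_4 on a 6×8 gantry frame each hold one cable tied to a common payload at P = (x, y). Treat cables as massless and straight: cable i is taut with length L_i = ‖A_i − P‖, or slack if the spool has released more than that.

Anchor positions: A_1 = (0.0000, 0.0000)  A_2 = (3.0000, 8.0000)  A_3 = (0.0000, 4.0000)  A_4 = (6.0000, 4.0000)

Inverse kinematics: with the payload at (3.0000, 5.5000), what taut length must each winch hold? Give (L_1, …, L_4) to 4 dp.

L_1 = √((0.0000−3.0000)² + (0.0000−5.5000)²) = 6.2650
L_2 = √((3.0000−3.0000)² + (8.0000−5.5000)²) = 2.5000
L_3 = √((0.0000−3.0000)² + (4.0000−5.5000)²) = 3.3541
L_4 = √((6.0000−3.0000)² + (4.0000−5.5000)²) = 3.3541

(6.2650, 2.5000, 3.3541, 3.3541)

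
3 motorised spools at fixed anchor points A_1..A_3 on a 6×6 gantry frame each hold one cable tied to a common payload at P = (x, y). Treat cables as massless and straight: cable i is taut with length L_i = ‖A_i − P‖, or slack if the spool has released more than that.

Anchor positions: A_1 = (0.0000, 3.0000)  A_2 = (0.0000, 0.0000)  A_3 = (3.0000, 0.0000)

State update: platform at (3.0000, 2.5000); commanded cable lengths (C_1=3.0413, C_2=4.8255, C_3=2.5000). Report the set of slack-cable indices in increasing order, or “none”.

cable 1: √((-3.0000)²+(0.5000)²)=3.0414, C_1=3.0413: taut
cable 2: √((-3.0000)²+(-2.5000)²)=3.9051, C_2=4.8255: slack
cable 3: √((0.0000)²+(-2.5000)²)=2.5000, C_3=2.5000: taut

2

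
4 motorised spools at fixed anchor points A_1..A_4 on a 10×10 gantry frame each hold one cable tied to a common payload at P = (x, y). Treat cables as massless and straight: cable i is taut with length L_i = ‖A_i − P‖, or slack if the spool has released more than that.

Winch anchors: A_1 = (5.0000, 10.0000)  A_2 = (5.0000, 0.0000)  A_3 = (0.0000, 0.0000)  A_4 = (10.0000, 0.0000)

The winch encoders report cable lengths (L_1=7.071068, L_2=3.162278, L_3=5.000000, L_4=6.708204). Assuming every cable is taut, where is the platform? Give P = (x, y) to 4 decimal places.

(4.0000, 3.0000)

circle eqns → linear via eq_j − eq_1; set q_j = A_j·A_j − L_j²
q_1 = 25.0000+100.0000−50.0000 = 75.0000
0.0000·x + 20.0000·y = q_1−q_2 = 60.0000
10.0000·x + 20.0000·y = q_1−q_3 = 100.0000
-10.0000·x + 20.0000·y = q_1−q_4 = 20.0000
solve first two rows → x=4.0000, y=3.0000
check cable 4: ‖A_4−P‖² = 45.0000 ≈ L_4² = 45.0000 ✓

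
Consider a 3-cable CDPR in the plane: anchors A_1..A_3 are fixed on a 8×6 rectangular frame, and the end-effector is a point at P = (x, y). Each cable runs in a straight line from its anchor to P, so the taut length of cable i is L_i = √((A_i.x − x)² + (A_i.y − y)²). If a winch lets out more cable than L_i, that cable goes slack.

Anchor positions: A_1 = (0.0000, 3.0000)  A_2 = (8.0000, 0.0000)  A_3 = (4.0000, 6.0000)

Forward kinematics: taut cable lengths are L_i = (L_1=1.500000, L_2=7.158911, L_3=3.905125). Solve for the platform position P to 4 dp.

(1.5000, 3.0000)

circle eqns → linear via eq_j − eq_1; set c_j = A_j·A_j − L_j²
c_1 = 0.0000+9.0000−2.2500 = 6.7500
-16.0000·x + 6.0000·y = c_1−c_2 = -6.0000
-8.0000·x − 6.0000·y = c_1−c_3 = -30.0000
solve first two rows → x=1.5000, y=3.0000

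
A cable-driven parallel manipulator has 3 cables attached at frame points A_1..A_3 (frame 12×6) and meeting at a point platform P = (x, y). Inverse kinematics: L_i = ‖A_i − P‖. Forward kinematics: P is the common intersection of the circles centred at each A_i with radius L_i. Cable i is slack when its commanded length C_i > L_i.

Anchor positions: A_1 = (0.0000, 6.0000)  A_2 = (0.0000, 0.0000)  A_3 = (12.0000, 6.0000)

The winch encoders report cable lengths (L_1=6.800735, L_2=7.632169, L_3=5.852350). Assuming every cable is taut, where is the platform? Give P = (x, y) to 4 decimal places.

each cable: (A_i−P)·(A_i−P) = L_i²; let c_i = ‖A_i‖²−L_i²
c_1 = 0.0000+36.0000−46.2500 = -10.2500
row 1: 0.0000x + 12.0000y = 48.0000  (c_2=-58.2500)
row 2: -24.0000x + 0.0000y = -156.0000  (c_3=145.7500)
Cramer on rows 1–2 → x = 6.5000, y = 4.0000

(6.5000, 4.0000)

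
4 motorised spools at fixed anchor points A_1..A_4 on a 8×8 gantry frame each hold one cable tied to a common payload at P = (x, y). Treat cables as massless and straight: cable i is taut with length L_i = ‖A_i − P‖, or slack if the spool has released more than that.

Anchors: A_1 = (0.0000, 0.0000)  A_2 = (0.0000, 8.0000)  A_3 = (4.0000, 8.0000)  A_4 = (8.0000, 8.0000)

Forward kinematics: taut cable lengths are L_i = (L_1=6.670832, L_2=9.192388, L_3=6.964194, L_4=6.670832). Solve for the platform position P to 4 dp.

(6.5000, 1.5000)

circle eqns → linear via eq_j − eq_1; set q_j = A_j·A_j − L_j²
q_1 = 0.0000+0.0000−44.5000 = -44.5000
0.0000·x − 16.0000·y = q_1−q_2 = -24.0000
-8.0000·x − 16.0000·y = q_1−q_3 = -76.0000
-16.0000·x − 16.0000·y = q_1−q_4 = -128.0000
solve first two rows → x=6.5000, y=1.5000
check cable 4: ‖A_4−P‖² = 44.5000 ≈ L_4² = 44.5000 ✓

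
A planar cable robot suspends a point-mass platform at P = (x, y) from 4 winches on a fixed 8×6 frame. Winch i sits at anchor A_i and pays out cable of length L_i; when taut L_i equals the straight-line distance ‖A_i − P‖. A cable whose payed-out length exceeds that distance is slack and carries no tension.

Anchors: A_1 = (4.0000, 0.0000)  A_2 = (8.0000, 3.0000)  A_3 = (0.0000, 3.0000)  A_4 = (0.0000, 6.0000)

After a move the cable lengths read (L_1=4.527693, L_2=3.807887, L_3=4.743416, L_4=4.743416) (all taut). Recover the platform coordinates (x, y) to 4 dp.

(4.5000, 4.5000)

circle eqns → linear via eq_j − eq_1; set c_j = A_j·A_j − L_j²
c_1 = 16.0000+0.0000−20.5000 = -4.5000
-8.0000·x − 6.0000·y = c_1−c_2 = -63.0000
8.0000·x − 6.0000·y = c_1−c_3 = 9.0000
8.0000·x − 12.0000·y = c_1−c_4 = -18.0000
solve first two rows → x=4.5000, y=4.5000
check cable 4: ‖A_4−P‖² = 22.5000 ≈ L_4² = 22.5000 ✓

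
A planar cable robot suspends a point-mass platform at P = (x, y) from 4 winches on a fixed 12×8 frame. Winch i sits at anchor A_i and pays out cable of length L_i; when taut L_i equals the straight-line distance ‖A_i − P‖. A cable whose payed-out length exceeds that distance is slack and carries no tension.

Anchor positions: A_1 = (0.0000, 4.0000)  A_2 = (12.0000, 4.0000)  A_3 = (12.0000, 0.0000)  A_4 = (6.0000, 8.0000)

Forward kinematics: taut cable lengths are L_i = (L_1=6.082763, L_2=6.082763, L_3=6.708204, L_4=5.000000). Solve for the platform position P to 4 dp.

(6.0000, 3.0000)

each cable: (A_i−P)·(A_i−P) = L_i²; let c_i = ‖A_i‖²−L_i²
c_1 = 0.0000+16.0000−37.0000 = -21.0000
row 1: -24.0000x + 0.0000y = -144.0000  (c_2=123.0000)
row 2: -24.0000x + 8.0000y = -120.0000  (c_3=99.0000)
row 3: -12.0000x − 8.0000y = -96.0000  (c_4=75.0000)
Cramer on rows 1–2 → x = 6.0000, y = 3.0000
check cable 4: ‖A_4−P‖² = 25.0000 ≈ L_4² = 25.0000 ✓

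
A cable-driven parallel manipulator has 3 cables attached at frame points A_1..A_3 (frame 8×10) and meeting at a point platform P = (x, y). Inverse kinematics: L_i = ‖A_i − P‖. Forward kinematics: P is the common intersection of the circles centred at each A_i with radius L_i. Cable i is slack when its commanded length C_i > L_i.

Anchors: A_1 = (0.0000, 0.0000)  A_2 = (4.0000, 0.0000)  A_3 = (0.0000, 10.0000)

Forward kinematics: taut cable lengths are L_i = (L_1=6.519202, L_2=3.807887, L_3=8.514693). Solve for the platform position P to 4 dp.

each cable: (A_i−P)·(A_i−P) = L_i²; let c_i = ‖A_i‖²−L_i²
c_1 = 0.0000+0.0000−42.5000 = -42.5000
row 1: -8.0000x + 0.0000y = -44.0000  (c_2=1.5000)
row 2: 0.0000x − 20.0000y = -70.0000  (c_3=27.5000)
Cramer on rows 1–2 → x = 5.5000, y = 3.5000

(5.5000, 3.5000)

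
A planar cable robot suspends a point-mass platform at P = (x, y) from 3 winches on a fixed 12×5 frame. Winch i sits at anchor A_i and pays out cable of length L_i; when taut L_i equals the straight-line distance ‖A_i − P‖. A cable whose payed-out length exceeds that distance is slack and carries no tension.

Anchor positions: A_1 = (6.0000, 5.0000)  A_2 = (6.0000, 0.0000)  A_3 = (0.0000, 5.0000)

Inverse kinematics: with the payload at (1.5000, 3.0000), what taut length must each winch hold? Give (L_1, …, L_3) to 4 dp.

L_1: Δ = A_1−P = (4.5000, 2.0000) → ‖Δ‖ = √24.2500 = 4.9244
L_2: Δ = A_2−P = (4.5000, -3.0000) → ‖Δ‖ = √29.2500 = 5.4083
L_3: Δ = A_3−P = (-1.5000, 2.0000) → ‖Δ‖ = √6.2500 = 2.5000

(4.9244, 5.4083, 2.5000)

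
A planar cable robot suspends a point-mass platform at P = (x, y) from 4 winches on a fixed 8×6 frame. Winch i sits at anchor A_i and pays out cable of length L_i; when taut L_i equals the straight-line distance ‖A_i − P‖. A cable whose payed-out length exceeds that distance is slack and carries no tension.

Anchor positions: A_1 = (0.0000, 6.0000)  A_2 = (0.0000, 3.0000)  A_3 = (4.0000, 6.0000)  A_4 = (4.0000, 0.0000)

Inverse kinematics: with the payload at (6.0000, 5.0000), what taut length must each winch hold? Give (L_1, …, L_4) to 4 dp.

L_1 = √((0.0000−6.0000)² + (6.0000−5.0000)²) = 6.0828
L_2 = √((0.0000−6.0000)² + (3.0000−5.0000)²) = 6.3246
L_3 = √((4.0000−6.0000)² + (6.0000−5.0000)²) = 2.2361
L_4 = √((4.0000−6.0000)² + (0.0000−5.0000)²) = 5.3852

(6.0828, 6.3246, 2.2361, 5.3852)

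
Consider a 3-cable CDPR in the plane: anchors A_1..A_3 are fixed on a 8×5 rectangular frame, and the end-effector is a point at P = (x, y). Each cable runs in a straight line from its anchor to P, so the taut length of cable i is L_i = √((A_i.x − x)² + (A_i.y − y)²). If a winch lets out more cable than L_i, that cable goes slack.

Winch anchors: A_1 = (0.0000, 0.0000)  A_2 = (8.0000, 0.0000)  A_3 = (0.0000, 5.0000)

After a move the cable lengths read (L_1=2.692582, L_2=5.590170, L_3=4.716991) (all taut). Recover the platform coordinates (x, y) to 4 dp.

circle eqns → linear via eq_j − eq_1; set q_j = A_j·A_j − L_j²
q_1 = 0.0000+0.0000−7.2500 = -7.2500
-16.0000·x + 0.0000·y = q_1−q_2 = -40.0000
0.0000·x − 10.0000·y = q_1−q_3 = -10.0000
solve first two rows → x=2.5000, y=1.0000

(2.5000, 1.0000)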